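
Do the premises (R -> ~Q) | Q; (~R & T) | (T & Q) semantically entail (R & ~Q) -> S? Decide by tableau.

Yes

Initial set: {((R -> ~Q) | Q); ((~R & T) | (T & Q)); ~((R & ~Q) -> S)}.
~((R & ~Q) -> S): α-rule — add (R & ~Q), ~S.
(R & ~Q): α-rule — add R, ~Q.
((R -> ~Q) | Q): β-rule — branch into (R -> ~Q)  //  Q.
  branch 1 (add (R -> ~Q)):
    ((~R & T) | (T & Q)): β-rule — branch into (~R & T)  //  (T & Q).
      branch 1.1 (add (~R & T)):
        (~R & T): α-rule — add ~R, T.
        × closes — contains both R and ~R.
      branch 1.2 (add (T & Q)):
        (T & Q): α-rule — add T, Q.
        × closes — contains both Q and ~Q.
  branch 2 (add Q):
    × closes — contains both Q and ~Q.
All 3 branches close.
Every branch closed, so the premises entail the conclusion.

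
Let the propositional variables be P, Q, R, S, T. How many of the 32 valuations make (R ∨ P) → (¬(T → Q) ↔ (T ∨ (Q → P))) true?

16

Initial set: {((R ∨ P) → (¬(T → Q) ↔ (T ∨ (Q → P))))}.
((R ∨ P) → (¬(T → Q) ↔ (T ∨ (Q → P)))): β-rule — branch into ¬(R ∨ P)  //  (¬(T → Q) ↔ (T ∨ (Q → P))).
  branch 1 (add ¬(R ∨ P)):
    ¬(R ∨ P): α-rule — add ¬R, ¬P.
    ○ open, literals {P=F, R=F}.
  branch 2 (add (¬(T → Q) ↔ (T ∨ (Q → P)))):
    (¬(T → Q) ↔ (T ∨ (Q → P))): β-rule — branch into ¬(T → Q), (T ∨ (Q → P))  //  ¬¬(T → Q), ¬(T ∨ (Q → P)).
      branch 2.1 (add ¬(T → Q), (T ∨ (Q → P))):
        ¬(T → Q): α-rule — add T, ¬Q.
        (T ∨ (Q → P)): β-rule — branch into T  //  (Q → P).
          branch 2.1.1 (add T):
            ○ open, literals {Q=F, T=T}.
          branch 2.1.2 (add (Q → P)):
            (Q → P): β-rule — branch into ¬Q  //  P.
              branch 2.1.2.1 (add ¬Q):
                ○ open, literals {Q=F, T=T}.
              branch 2.1.2.2 (add P):
                ○ open, literals {P=T, Q=F, T=T}.
      branch 2.2 (add ¬¬(T → Q), ¬(T ∨ (Q → P))):
        ¬(T ∨ (Q → P)): α-rule — add ¬T, ¬(Q → P).
        ¬(Q → P): α-rule — add Q, ¬P.
        ¬¬(T → Q): β-rule — branch into ¬T  //  Q.
          branch 2.2.1 (add ¬T):
            ○ open, literals {P=F, Q=T, T=F}.
          branch 2.2.2 (add Q):
            ○ open, literals {P=F, Q=T, T=F}.
0 branches closed, 6 open.
Each open branch fixes some atoms; the unmentioned ones are free. Counting distinct full assignments: branch {P=F, R=F} (Q, S, T) contributes 8 new; branch {Q=F, T=T} (P, R, S) contributes 6 new; branch {Q=F, T=T} (P, R, S) contributes 0 new; branch {P=T, Q=F, T=T} (R, S) contributes 0 new; branch {P=F, Q=T, T=F} (R, S) contributes 2 new; branch {P=F, Q=T, T=F} (R, S) contributes 0 new. Total: 16.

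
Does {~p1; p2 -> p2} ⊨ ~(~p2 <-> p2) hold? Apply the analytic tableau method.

Yes

Initial set: {~p1; (p2 -> p2); ~~(~p2 <-> p2)}.
(p2 -> p2): β-rule — branch into ~p2  //  p2.
  branch 1 (add ~p2):
    ~~(~p2 <-> p2): β-rule — branch into ~p2, p2  //  ~~p2, ~p2.
      branch 1.1 (add ~p2, p2):
        × closes — contains both p2 and ~p2.
      branch 1.2 (add ~~p2, ~p2):
        × closes — contains both p2 and ~p2.
  branch 2 (add p2):
    ~~(~p2 <-> p2): β-rule — branch into ~p2, p2  //  ~~p2, ~p2.
      branch 2.1 (add ~p2, p2):
        × closes — contains both p2 and ~p2.
      branch 2.2 (add ~~p2, ~p2):
        × closes — contains both p2 and ~p2.
All 4 branches close.
Every branch closed, so the premises entail the conclusion.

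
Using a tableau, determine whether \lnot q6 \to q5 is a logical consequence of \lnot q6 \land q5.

Yes

Initial set: {(\lnot q6 \land q5); \lnot (\lnot q6 \to q5)}.
(\lnot q6 \land q5): α-rule — add \lnot q6, q5.
\lnot (\lnot q6 \to q5): α-rule — add \lnot q6, \lnot q5.
× closes — contains both q5 and \lnot q5.
All 1 branch closes.
Every branch closed, so the premises entail the conclusion.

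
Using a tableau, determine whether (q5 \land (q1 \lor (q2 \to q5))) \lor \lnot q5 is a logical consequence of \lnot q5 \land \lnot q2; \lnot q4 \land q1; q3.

Initial set: {(\lnot q5 \land \lnot q2); (\lnot q4 \land q1); q3; \lnot ((q5 \land (q1 \lor (q2 \to q5))) \lor \lnot q5)}.
(\lnot q5 \land \lnot q2): α-rule — add \lnot q5, \lnot q2.
(\lnot q4 \land q1): α-rule — add \lnot q4, q1.
\lnot ((q5 \land (q1 \lor (q2 \to q5))) \lor \lnot q5): α-rule — add \lnot (q5 \land (q1 \lor (q2 \to q5))), \lnot \lnot q5.
× closes — contains both q5 and \lnot q5.
All 1 branch closes.
Every branch closed, so the premises entail the conclusion.

Yes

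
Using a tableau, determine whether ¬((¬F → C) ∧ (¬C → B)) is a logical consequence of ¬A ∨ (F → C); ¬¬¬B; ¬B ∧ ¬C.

Initial set: {(¬A ∨ (F → C)); ¬¬¬B; (¬B ∧ ¬C); ¬¬((¬F → C) ∧ (¬C → B))}.
¬¬¬B: drop double negation, giving ¬B.
(¬B ∧ ¬C): α-rule — add ¬B, ¬C.
¬¬((¬F → C) ∧ (¬C → B)): α-rule — add (¬F → C), (¬C → B).
(¬A ∨ (F → C)): β-rule — branch into ¬A  //  (F → C).
  branch 1 (add ¬A):
    (¬F → C): β-rule — branch into ¬¬F  //  C.
      branch 1.1 (add ¬¬F):
        (¬C → B): β-rule — branch into ¬¬C  //  B.
          branch 1.1.1 (add ¬¬C):
            × closes — contains both C and ¬C.
          branch 1.1.2 (add B):
            × closes — contains both B and ¬B.
      branch 1.2 (add C):
        × closes — contains both C and ¬C.
  branch 2 (add (F → C)):
    (¬F → C): β-rule — branch into ¬¬F  //  C.
      branch 2.1 (add ¬¬F):
        (¬C → B): β-rule — branch into ¬¬C  //  B.
          branch 2.1.1 (add ¬¬C):
            × closes — contains both C and ¬C.
          branch 2.1.2 (add B):
            × closes — contains both B and ¬B.
      branch 2.2 (add C):
        × closes — contains both C and ¬C.
All 6 branches close.
Every branch closed, so the premises entail the conclusion.

Yes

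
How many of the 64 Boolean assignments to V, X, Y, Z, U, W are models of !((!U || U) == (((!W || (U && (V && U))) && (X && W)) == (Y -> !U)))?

48

Initial set: {!((!U || U) == (((!W || (U && (V && U))) && (X && W)) == (Y -> !U)))}.
!((!U || U) == (((!W || (U && (V && U))) && (X && W)) == (Y -> !U))): β-rule — branch into (!U || U), !(((!W || (U && (V && U))) && (X && W)) == (Y -> !U))  //  !(!U || U), (((!W || (U && (V && U))) && (X && W)) == (Y -> !U)).
  branch 1 (add (!U || U), !(((!W || (U && (V && U))) && (X && W)) == (Y -> !U))):
    (!U || U): β-rule — branch into !U  //  U.
      branch 1.1 (add !U):
        !(((!W || (U && (V && U))) && (X && W)) == (Y -> !U)): β-rule — branch into ((!W || (U && (V && U))) && (X && W)), !(Y -> !U)  //  !((!W || (U && (V && U))) && (X && W)), (Y -> !U).
          branch 1.1.1 (add ((!W || (U && (V && U))) && (X && W)), !(Y -> !U)):
            ((!W || (U && (V && U))) && (X && W)): α-rule — add (!W || (U && (V && U))), (X && W).
            !(Y -> !U): α-rule — add Y, !!U.
            × closes — contains both U and !U.
          branch 1.1.2 (add !((!W || (U && (V && U))) && (X && W)), (Y -> !U)):
            !((!W || (U && (V && U))) && (X && W)): β-rule — branch into !(!W || (U && (V && U)))  //  !(X && W).
              branch 1.1.2.1 (add !(!W || (U && (V && U)))):
                !(!W || (U && (V && U))): α-rule — add !!W, !(U && (V && U)).
                (Y -> !U): β-rule — branch into !Y  //  !U.
                  branch 1.1.2.1.1 (add !Y):
                    !(U && (V && U)): β-rule — branch into !U  //  !(V && U).
                      branch 1.1.2.1.1.1 (add !U):
                        ○ open, literals {U=0, W=1, Y=0}.
                      branch 1.1.2.1.1.2 (add !(V && U)):
                        !(V && U): β-rule — branch into !V  //  !U.
                          branch 1.1.2.1.1.2.1 (add !V):
                            ○ open, literals {U=0, V=0, W=1, Y=0}.
                          branch 1.1.2.1.1.2.2 (add !U):
                            ○ open, literals {U=0, W=1, Y=0}.
                  branch 1.1.2.1.2 (add !U):
                    !(U && (V && U)): β-rule — branch into !U  //  !(V && U).
                      branch 1.1.2.1.2.1 (add !U):
                        ○ open, literals {U=0, W=1}.
                      branch 1.1.2.1.2.2 (add !(V && U)):
                        !(V && U): β-rule — branch into !V  //  !U.
                          branch 1.1.2.1.2.2.1 (add !V):
                            ○ open, literals {U=0, V=0, W=1}.
                          branch 1.1.2.1.2.2.2 (add !U):
                            ○ open, literals {U=0, W=1}.
              branch 1.1.2.2 (add !(X && W)):
                (Y -> !U): β-rule — branch into !Y  //  !U.
                  branch 1.1.2.2.1 (add !Y):
                    !(X && W): β-rule — branch into !X  //  !W.
                      branch 1.1.2.2.1.1 (add !X):
                        ○ open, literals {U=0, X=0, Y=0}.
                      branch 1.1.2.2.1.2 (add !W):
                        ○ open, literals {U=0, W=0, Y=0}.
                  branch 1.1.2.2.2 (add !U):
                    !(X && W): β-rule — branch into !X  //  !W.
                      branch 1.1.2.2.2.1 (add !X):
                        ○ open, literals {U=0, X=0}.
                      branch 1.1.2.2.2.2 (add !W):
                        ○ open, literals {U=0, W=0}.
      branch 1.2 (add U):
        !(((!W || (U && (V && U))) && (X && W)) == (Y -> !U)): β-rule — branch into ((!W || (U && (V && U))) && (X && W)), !(Y -> !U)  //  !((!W || (U && (V && U))) && (X && W)), (Y -> !U).
          branch 1.2.1 (add ((!W || (U && (V && U))) && (X && W)), !(Y -> !U)):
            ((!W || (U && (V && U))) && (X && W)): α-rule — add (!W || (U && (V && U))), (X && W).
            !(Y -> !U): α-rule — add Y, !!U.
            (X && W): α-rule — add X, W.
            (!W || (U && (V && U))): β-rule — branch into !W  //  (U && (V && U)).
              branch 1.2.1.1 (add !W):
                × closes — contains both W and !W.
              branch 1.2.1.2 (add (U && (V && U))):
                (U && (V && U)): α-rule — add U, (V && U).
                (V && U): α-rule — add V, U.
                ○ open, literals {U=1, V=1, W=1, X=1, Y=1}.
          branch 1.2.2 (add !((!W || (U && (V && U))) && (X && W)), (Y -> !U)):
            !((!W || (U && (V && U))) && (X && W)): β-rule — branch into !(!W || (U && (V && U)))  //  !(X && W).
              branch 1.2.2.1 (add !(!W || (U && (V && U)))):
                !(!W || (U && (V && U))): α-rule — add !!W, !(U && (V && U)).
                (Y -> !U): β-rule — branch into !Y  //  !U.
                  branch 1.2.2.1.1 (add !Y):
                    !(U && (V && U)): β-rule — branch into !U  //  !(V && U).
                      branch 1.2.2.1.1.1 (add !U):
                        × closes — contains both U and !U.
                      branch 1.2.2.1.1.2 (add !(V && U)):
                        !(V && U): β-rule — branch into !V  //  !U.
                          branch 1.2.2.1.1.2.1 (add !V):
                            ○ open, literals {U=1, V=0, W=1, Y=0}.
                          branch 1.2.2.1.1.2.2 (add !U):
                            × closes — contains both U and !U.
                  branch 1.2.2.1.2 (add !U):
                    × closes — contains both U and !U.
              branch 1.2.2.2 (add !(X && W)):
                (Y -> !U): β-rule — branch into !Y  //  !U.
                  branch 1.2.2.2.1 (add !Y):
                    !(X && W): β-rule — branch into !X  //  !W.
                      branch 1.2.2.2.1.1 (add !X):
                        ○ open, literals {U=1, X=0, Y=0}.
                      branch 1.2.2.2.1.2 (add !W):
                        ○ open, literals {U=1, W=0, Y=0}.
                  branch 1.2.2.2.2 (add !U):
                    × closes — contains both U and !U.
  branch 2 (add !(!U || U), (((!W || (U && (V && U))) && (X && W)) == (Y -> !U))):
    !(!U || U): α-rule — add !!U, !U.
    × closes — contains both U and !U.
7 branches closed, 14 open.
Each open branch fixes some atoms; the unmentioned ones are free. Counting distinct full assignments: branch {U=0, W=1, Y=0} (V, X, Z) contributes 8 new; branch {U=0, V=0, W=1, Y=0} (X, Z) contributes 0 new; branch {U=0, W=1, Y=0} (V, X, Z) contributes 0 new; branch {U=0, W=1} (V, X, Y, Z) contributes 8 new; branch {U=0, V=0, W=1} (X, Y, Z) contributes 0 new; branch {U=0, W=1} (V, X, Y, Z) contributes 0 new; branch {U=0, X=0, Y=0} (V, Z, W) contributes 4 new; branch {U=0, W=0, Y=0} (V, X, Z) contributes 4 new; branch {U=0, X=0} (V, Y, Z, W) contributes 4 new; branch {U=0, W=0} (V, X, Y, Z) contributes 4 new; branch {U=1, V=1, W=1, X=1, Y=1} (Z) contributes 2 new; branch {U=1, V=0, W=1, Y=0} (X, Z) contributes 4 new; branch {U=1, X=0, Y=0} (V, Z, W) contributes 6 new; branch {U=1, W=0, Y=0} (V, X, Z) contributes 4 new. Total: 48.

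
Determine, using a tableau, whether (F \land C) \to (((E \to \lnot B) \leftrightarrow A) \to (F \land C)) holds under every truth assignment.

Assume the negation and expand:
Initial set: {\lnot ((F \land C) \to (((E \to \lnot B) \leftrightarrow A) \to (F \land C)))}.
\lnot ((F \land C) \to (((E \to \lnot B) \leftrightarrow A) \to (F \land C))): α-rule — add (F \land C), \lnot (((E \to \lnot B) \leftrightarrow A) \to (F \land C)).
(F \land C): α-rule — add F, C.
\lnot (((E \to \lnot B) \leftrightarrow A) \to (F \land C)): α-rule — add ((E \to \lnot B) \leftrightarrow A), \lnot (F \land C).
((E \to \lnot B) \leftrightarrow A): β-rule — branch into (E \to \lnot B), A  //  \lnot (E \to \lnot B), \lnot A.
  branch 1 (add (E \to \lnot B), A):
    \lnot (F \land C): β-rule — branch into \lnot F  //  \lnot C.
      branch 1.1 (add \lnot F):
        × closes — contains both F and \lnot F.
      branch 1.2 (add \lnot C):
        × closes — contains both C and \lnot C.
  branch 2 (add \lnot (E \to \lnot B), \lnot A):
    \lnot (E \to \lnot B): α-rule — add E, \lnot \lnot B.
    \lnot (F \land C): β-rule — branch into \lnot F  //  \lnot C.
      branch 2.1 (add \lnot F):
        × closes — contains both F and \lnot F.
      branch 2.2 (add \lnot C):
        × closes — contains both C and \lnot C.
All 4 branches close.
Every branch closed, so the negation is unsatisfiable and the formula is valid.

Valid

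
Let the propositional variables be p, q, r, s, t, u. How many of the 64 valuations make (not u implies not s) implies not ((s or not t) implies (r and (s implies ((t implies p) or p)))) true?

Initial set: {((not u implies not s) implies not ((s or not t) implies (r and (s implies ((t implies p) or p)))))}.
((not u implies not s) implies not ((s or not t) implies (r and (s implies ((t implies p) or p))))): β-rule — branch into not (not u implies not s)  //  not ((s or not t) implies (r and (s implies ((t implies p) or p)))).
  branch 1 (add not (not u implies not s)):
    not (not u implies not s): α-rule — add not u, not not s.
    ○ open, literals {s=true, u=false}.
  branch 2 (add not ((s or not t) implies (r and (s implies ((t implies p) or p))))):
    not ((s or not t) implies (r and (s implies ((t implies p) or p)))): α-rule — add (s or not t), not (r and (s implies ((t implies p) or p))).
    (s or not t): β-rule — branch into s  //  not t.
      branch 2.1 (add s):
        not (r and (s implies ((t implies p) or p))): β-rule — branch into not r  //  not (s implies ((t implies p) or p)).
          branch 2.1.1 (add not r):
            ○ open, literals {r=false, s=true}.
          branch 2.1.2 (add not (s implies ((t implies p) or p))):
            not (s implies ((t implies p) or p)): α-rule — add s, not ((t implies p) or p).
            not ((t implies p) or p): α-rule — add not (t implies p), not p.
            not (t implies p): α-rule — add t, not p.
            ○ open, literals {p=false, s=true, t=true}.
      branch 2.2 (add not t):
        not (r and (s implies ((t implies p) or p))): β-rule — branch into not r  //  not (s implies ((t implies p) or p)).
          branch 2.2.1 (add not r):
            ○ open, literals {r=false, t=false}.
          branch 2.2.2 (add not (s implies ((t implies p) or p))):
            not (s implies ((t implies p) or p)): α-rule — add s, not ((t implies p) or p).
            not ((t implies p) or p): α-rule — add not (t implies p), not p.
            not (t implies p): α-rule — add t, not p.
            × closes — contains both t and not t.
1 branch closed, 4 open.
Each open branch fixes some atoms; the unmentioned ones are free. Counting distinct full assignments: branch {s=true, u=false} (p, q, r, t) contributes 16 new; branch {r=false, s=true} (p, q, t, u) contributes 8 new; branch {p=false, s=true, t=true} (q, r, u) contributes 2 new; branch {r=false, t=false} (p, q, s, u) contributes 8 new. Total: 34.

34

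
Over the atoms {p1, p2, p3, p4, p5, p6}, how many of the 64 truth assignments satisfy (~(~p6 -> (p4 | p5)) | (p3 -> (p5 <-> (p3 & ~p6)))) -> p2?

38

Initial set: {T ((~(~p6 -> (p4 | p5)) | (p3 -> (p5 <-> (p3 & ~p6)))) -> p2)}.
T ((~(~p6 -> (p4 | p5)) | (p3 -> (p5 <-> (p3 & ~p6)))) -> p2): β-rule — branch into F (~(~p6 -> (p4 | p5)) | (p3 -> (p5 <-> (p3 & ~p6))))  //  T p2.
  branch 1 (add F (~(~p6 -> (p4 | p5)) | (p3 -> (p5 <-> (p3 & ~p6))))):
    F (~(~p6 -> (p4 | p5)) | (p3 -> (p5 <-> (p3 & ~p6)))): α-rule — add F ~(~p6 -> (p4 | p5)), F (p3 -> (p5 <-> (p3 & ~p6))).
    F (p3 -> (p5 <-> (p3 & ~p6))): α-rule — add T p3, F (p5 <-> (p3 & ~p6)).
    F ~(~p6 -> (p4 | p5)): β-rule — branch into F ~p6  //  T (p4 | p5).
      branch 1.1 (add F ~p6):
        F (p5 <-> (p3 & ~p6)): β-rule — branch into T p5, F (p3 & ~p6)  //  F p5, T (p3 & ~p6).
          branch 1.1.1 (add T p5, F (p3 & ~p6)):
            F (p3 & ~p6): β-rule — branch into F p3  //  F ~p6.
              branch 1.1.1.1 (add F p3):
                × closes — contains both p3 and ~p3.
              branch 1.1.1.2 (add F ~p6):
                ○ open, literals {p3=true, p5=true, p6=true}.
          branch 1.1.2 (add F p5, T (p3 & ~p6)):
            T (p3 & ~p6): α-rule — add T p3, T ~p6.
            × closes — contains both p6 and ~p6.
      branch 1.2 (add T (p4 | p5)):
        F (p5 <-> (p3 & ~p6)): β-rule — branch into T p5, F (p3 & ~p6)  //  F p5, T (p3 & ~p6).
          branch 1.2.1 (add T p5, F (p3 & ~p6)):
            T (p4 | p5): β-rule — branch into T p4  //  T p5.
              branch 1.2.1.1 (add T p4):
                F (p3 & ~p6): β-rule — branch into F p3  //  F ~p6.
                  branch 1.2.1.1.1 (add F p3):
                    × closes — contains both p3 and ~p3.
                  branch 1.2.1.1.2 (add F ~p6):
                    ○ open, literals {p3=true, p4=true, p5=true, p6=true}.
              branch 1.2.1.2 (add T p5):
                F (p3 & ~p6): β-rule — branch into F p3  //  F ~p6.
                  branch 1.2.1.2.1 (add F p3):
                    × closes — contains both p3 and ~p3.
                  branch 1.2.1.2.2 (add F ~p6):
                    ○ open, literals {p3=true, p5=true, p6=true}.
          branch 1.2.2 (add F p5, T (p3 & ~p6)):
            T (p3 & ~p6): α-rule — add T p3, T ~p6.
            T (p4 | p5): β-rule — branch into T p4  //  T p5.
              branch 1.2.2.1 (add T p4):
                ○ open, literals {p3=true, p4=true, p5=false, p6=false}.
              branch 1.2.2.2 (add T p5):
                × closes — contains both p5 and ~p5.
  branch 2 (add T p2):
    ○ open, literals {p2=true}.
5 branches closed, 5 open.
Each open branch fixes some atoms; the unmentioned ones are free. Counting distinct full assignments: branch {p3=true, p5=true, p6=true} (p1, p2, p4) contributes 8 new; branch {p3=true, p4=true, p5=true, p6=true} (p1, p2) contributes 0 new; branch {p3=true, p5=true, p6=true} (p1, p2, p4) contributes 0 new; branch {p3=true, p4=true, p5=false, p6=false} (p1, p2) contributes 4 new; branch {p2=true} (p1, p3, p4, p5, p6) contributes 26 new. Total: 38.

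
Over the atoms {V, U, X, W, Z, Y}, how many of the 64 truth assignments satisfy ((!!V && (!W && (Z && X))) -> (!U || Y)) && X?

31

Initial set: {(((!!V && (!W && (Z && X))) -> (!U || Y)) && X)}.
(((!!V && (!W && (Z && X))) -> (!U || Y)) && X): α-rule — add ((!!V && (!W && (Z && X))) -> (!U || Y)), X.
((!!V && (!W && (Z && X))) -> (!U || Y)): β-rule — branch into !(!!V && (!W && (Z && X)))  //  (!U || Y).
  branch 1 (add !(!!V && (!W && (Z && X)))):
    !(!!V && (!W && (Z && X))): β-rule — branch into !!!V  //  !(!W && (Z && X)).
      branch 1.1 (add !!!V):
        !!!V: drop double negation, giving !V.
        ○ open, literals {V=F, X=T}.
      branch 1.2 (add !(!W && (Z && X))):
        !(!W && (Z && X)): β-rule — branch into !!W  //  !(Z && X).
          branch 1.2.1 (add !!W):
            ○ open, literals {W=T, X=T}.
          branch 1.2.2 (add !(Z && X)):
            !(Z && X): β-rule — branch into !Z  //  !X.
              branch 1.2.2.1 (add !Z):
                ○ open, literals {X=T, Z=F}.
              branch 1.2.2.2 (add !X):
                × closes — contains both X and !X.
  branch 2 (add (!U || Y)):
    (!U || Y): β-rule — branch into !U  //  Y.
      branch 2.1 (add !U):
        ○ open, literals {U=F, X=T}.
      branch 2.2 (add Y):
        ○ open, literals {X=T, Y=T}.
1 branch closed, 5 open.
Each open branch fixes some atoms; the unmentioned ones are free. Counting distinct full assignments: branch {V=F, X=T} (U, W, Z, Y) contributes 16 new; branch {W=T, X=T} (V, U, Z, Y) contributes 8 new; branch {X=T, Z=F} (V, U, W, Y) contributes 4 new; branch {U=F, X=T} (V, W, Z, Y) contributes 2 new; branch {X=T, Y=T} (V, U, W, Z) contributes 1 new. Total: 31.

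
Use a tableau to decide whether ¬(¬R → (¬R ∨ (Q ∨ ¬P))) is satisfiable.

Unsatisfiable

Initial set: {¬(¬R → (¬R ∨ (Q ∨ ¬P)))}.
¬(¬R → (¬R ∨ (Q ∨ ¬P))): α-rule — add ¬R, ¬(¬R ∨ (Q ∨ ¬P)).
¬(¬R ∨ (Q ∨ ¬P)): α-rule — add ¬¬R, ¬(Q ∨ ¬P).
× closes — contains both R and ¬R.
All 1 branch closes.
Every branch closed; the formula is unsatisfiable.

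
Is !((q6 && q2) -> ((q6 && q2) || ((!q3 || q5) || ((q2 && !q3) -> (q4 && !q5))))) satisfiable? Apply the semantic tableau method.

Initial set: {!((q6 && q2) -> ((q6 && q2) || ((!q3 || q5) || ((q2 && !q3) -> (q4 && !q5)))))}.
!((q6 && q2) -> ((q6 && q2) || ((!q3 || q5) || ((q2 && !q3) -> (q4 && !q5))))): α-rule — add (q6 && q2), !((q6 && q2) || ((!q3 || q5) || ((q2 && !q3) -> (q4 && !q5)))).
(q6 && q2): α-rule — add q6, q2.
!((q6 && q2) || ((!q3 || q5) || ((q2 && !q3) -> (q4 && !q5)))): α-rule — add !(q6 && q2), !((!q3 || q5) || ((q2 && !q3) -> (q4 && !q5))).
!((!q3 || q5) || ((q2 && !q3) -> (q4 && !q5))): α-rule — add !(!q3 || q5), !((q2 && !q3) -> (q4 && !q5)).
!(!q3 || q5): α-rule — add !!q3, !q5.
!((q2 && !q3) -> (q4 && !q5)): α-rule — add (q2 && !q3), !(q4 && !q5).
(q2 && !q3): α-rule — add q2, !q3.
× closes — contains both q3 and !q3.
All 1 branch closes.
Every branch closed; the formula is unsatisfiable.

Unsatisfiable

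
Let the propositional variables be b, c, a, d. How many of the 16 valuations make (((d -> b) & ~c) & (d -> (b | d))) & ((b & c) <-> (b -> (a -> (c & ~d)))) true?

2

Initial set: {((((d -> b) & ~c) & (d -> (b | d))) & ((b & c) <-> (b -> (a -> (c & ~d)))))}.
((((d -> b) & ~c) & (d -> (b | d))) & ((b & c) <-> (b -> (a -> (c & ~d))))): α-rule — add (((d -> b) & ~c) & (d -> (b | d))), ((b & c) <-> (b -> (a -> (c & ~d)))).
(((d -> b) & ~c) & (d -> (b | d))): α-rule — add ((d -> b) & ~c), (d -> (b | d)).
((d -> b) & ~c): α-rule — add (d -> b), ~c.
((b & c) <-> (b -> (a -> (c & ~d)))): β-rule — branch into (b & c), (b -> (a -> (c & ~d)))  //  ~(b & c), ~(b -> (a -> (c & ~d))).
  branch 1 (add (b & c), (b -> (a -> (c & ~d)))):
    (b & c): α-rule — add b, c.
    × closes — contains both c and ~c.
  branch 2 (add ~(b & c), ~(b -> (a -> (c & ~d)))):
    ~(b -> (a -> (c & ~d))): α-rule — add b, ~(a -> (c & ~d)).
    ~(a -> (c & ~d)): α-rule — add a, ~(c & ~d).
    (d -> (b | d)): β-rule — branch into ~d  //  (b | d).
      branch 2.1 (add ~d):
        (d -> b): β-rule — branch into ~d  //  b.
          branch 2.1.1 (add ~d):
            ~(b & c): β-rule — branch into ~b  //  ~c.
              branch 2.1.1.1 (add ~b):
                × closes — contains both b and ~b.
              branch 2.1.1.2 (add ~c):
                ~(c & ~d): β-rule — branch into ~c  //  ~~d.
                  branch 2.1.1.2.1 (add ~c):
                    ○ open, literals {a=true, b=true, c=false, d=false}.
                  branch 2.1.1.2.2 (add ~~d):
                    × closes — contains both d and ~d.
          branch 2.1.2 (add b):
            ~(b & c): β-rule — branch into ~b  //  ~c.
              branch 2.1.2.1 (add ~b):
                × closes — contains both b and ~b.
              branch 2.1.2.2 (add ~c):
                ~(c & ~d): β-rule — branch into ~c  //  ~~d.
                  branch 2.1.2.2.1 (add ~c):
                    ○ open, literals {a=true, b=true, c=false, d=false}.
                  branch 2.1.2.2.2 (add ~~d):
                    × closes — contains both d and ~d.
      branch 2.2 (add (b | d)):
        (d -> b): β-rule — branch into ~d  //  b.
          branch 2.2.1 (add ~d):
            ~(b & c): β-rule — branch into ~b  //  ~c.
              branch 2.2.1.1 (add ~b):
                × closes — contains both b and ~b.
              branch 2.2.1.2 (add ~c):
                ~(c & ~d): β-rule — branch into ~c  //  ~~d.
                  branch 2.2.1.2.1 (add ~c):
                    (b | d): β-rule — branch into b  //  d.
                      branch 2.2.1.2.1.1 (add b):
                        ○ open, literals {a=true, b=true, c=false, d=false}.
                      branch 2.2.1.2.1.2 (add d):
                        × closes — contains both d and ~d.
                  branch 2.2.1.2.2 (add ~~d):
                    × closes — contains both d and ~d.
          branch 2.2.2 (add b):
            ~(b & c): β-rule — branch into ~b  //  ~c.
              branch 2.2.2.1 (add ~b):
                × closes — contains both b and ~b.
              branch 2.2.2.2 (add ~c):
                ~(c & ~d): β-rule — branch into ~c  //  ~~d.
                  branch 2.2.2.2.1 (add ~c):
                    (b | d): β-rule — branch into b  //  d.
                      branch 2.2.2.2.1.1 (add b):
                        ○ open, literals {a=true, b=true, c=false}.
                      branch 2.2.2.2.1.2 (add d):
                        ○ open, literals {a=true, b=true, c=false, d=true}.
                  branch 2.2.2.2.2 (add ~~d):
                    (b | d): β-rule — branch into b  //  d.
                      branch 2.2.2.2.2.1 (add b):
                        ○ open, literals {a=true, b=true, c=false, d=true}.
                      branch 2.2.2.2.2.2 (add d):
                        ○ open, literals {a=true, b=true, c=false, d=true}.
9 branches closed, 7 open.
Each open branch fixes some atoms; the unmentioned ones are free. Counting distinct full assignments: branch {a=true, b=true, c=false, d=false} (none free) contributes 1 new; branch {a=true, b=true, c=false, d=false} (none free) contributes 0 new; branch {a=true, b=true, c=false, d=false} (none free) contributes 0 new; branch {a=true, b=true, c=false} (d) contributes 1 new; branch {a=true, b=true, c=false, d=true} (none free) contributes 0 new; branch {a=true, b=true, c=false, d=true} (none free) contributes 0 new; branch {a=true, b=true, c=false, d=true} (none free) contributes 0 new. Total: 2.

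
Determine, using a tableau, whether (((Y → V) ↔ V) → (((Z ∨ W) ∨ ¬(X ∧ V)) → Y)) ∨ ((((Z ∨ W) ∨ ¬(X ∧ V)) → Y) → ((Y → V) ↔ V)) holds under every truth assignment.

Valid

Assume the negation and expand:
Initial set: {¬((((Y → V) ↔ V) → (((Z ∨ W) ∨ ¬(X ∧ V)) → Y)) ∨ ((((Z ∨ W) ∨ ¬(X ∧ V)) → Y) → ((Y → V) ↔ V)))}.
¬((((Y → V) ↔ V) → (((Z ∨ W) ∨ ¬(X ∧ V)) → Y)) ∨ ((((Z ∨ W) ∨ ¬(X ∧ V)) → Y) → ((Y → V) ↔ V))): α-rule — add ¬(((Y → V) ↔ V) → (((Z ∨ W) ∨ ¬(X ∧ V)) → Y)), ¬((((Z ∨ W) ∨ ¬(X ∧ V)) → Y) → ((Y → V) ↔ V)).
¬(((Y → V) ↔ V) → (((Z ∨ W) ∨ ¬(X ∧ V)) → Y)): α-rule — add ((Y → V) ↔ V), ¬(((Z ∨ W) ∨ ¬(X ∧ V)) → Y).
¬((((Z ∨ W) ∨ ¬(X ∧ V)) → Y) → ((Y → V) ↔ V)): α-rule — add (((Z ∨ W) ∨ ¬(X ∧ V)) → Y), ¬((Y → V) ↔ V).
¬(((Z ∨ W) ∨ ¬(X ∧ V)) → Y): α-rule — add ((Z ∨ W) ∨ ¬(X ∧ V)), ¬Y.
((Y → V) ↔ V): β-rule — branch into (Y → V), V  //  ¬(Y → V), ¬V.
  branch 1 (add (Y → V), V):
    (((Z ∨ W) ∨ ¬(X ∧ V)) → Y): β-rule — branch into ¬((Z ∨ W) ∨ ¬(X ∧ V))  //  Y.
      branch 1.1 (add ¬((Z ∨ W) ∨ ¬(X ∧ V))):
        ¬((Z ∨ W) ∨ ¬(X ∧ V)): α-rule — add ¬(Z ∨ W), ¬¬(X ∧ V).
        ¬(Z ∨ W): α-rule — add ¬Z, ¬W.
        ¬¬(X ∧ V): α-rule — add X, V.
        ¬((Y → V) ↔ V): β-rule — branch into (Y → V), ¬V  //  ¬(Y → V), V.
          branch 1.1.1 (add (Y → V), ¬V):
            × closes — contains both V and ¬V.
          branch 1.1.2 (add ¬(Y → V), V):
            ¬(Y → V): α-rule — add Y, ¬V.
            × closes — contains both Y and ¬Y.
      branch 1.2 (add Y):
        × closes — contains both Y and ¬Y.
  branch 2 (add ¬(Y → V), ¬V):
    ¬(Y → V): α-rule — add Y, ¬V.
    × closes — contains both Y and ¬Y.
All 4 branches close.
Every branch closed, so the negation is unsatisfiable and the formula is valid.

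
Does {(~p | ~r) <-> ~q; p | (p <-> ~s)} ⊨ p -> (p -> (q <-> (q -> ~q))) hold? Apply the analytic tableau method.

No

Initial set: {((~p | ~r) <-> ~q); (p | (p <-> ~s)); ~(p -> (p -> (q <-> (q -> ~q))))}.
~(p -> (p -> (q <-> (q -> ~q)))): α-rule — add p, ~(p -> (q <-> (q -> ~q))).
~(p -> (q <-> (q -> ~q))): α-rule — add p, ~(q <-> (q -> ~q)).
((~p | ~r) <-> ~q): β-rule — branch into (~p | ~r), ~q  //  ~(~p | ~r), ~~q.
  branch 1 (add (~p | ~r), ~q):
    (p | (p <-> ~s)): β-rule — branch into p  //  (p <-> ~s).
      branch 1.1 (add p):
        ~(q <-> (q -> ~q)): β-rule — branch into q, ~(q -> ~q)  //  ~q, (q -> ~q).
          branch 1.1.1 (add q, ~(q -> ~q)):
            × closes — contains both q and ~q.
          branch 1.1.2 (add ~q, (q -> ~q)):
            (~p | ~r): β-rule — branch into ~p  //  ~r.
              branch 1.1.2.1 (add ~p):
                × closes — contains both p and ~p.
              branch 1.1.2.2 (add ~r):
                (q -> ~q): β-rule — branch into ~q  //  ~q.
                  branch 1.1.2.2.1 (add ~q):
                    ○ open, literals {p=1, q=0, r=0}.
                  branch 1.1.2.2.2 (add ~q):
                    ○ open, literals {p=1, q=0, r=0}.
      branch 1.2 (add (p <-> ~s)):
        ~(q <-> (q -> ~q)): β-rule — branch into q, ~(q -> ~q)  //  ~q, (q -> ~q).
          branch 1.2.1 (add q, ~(q -> ~q)):
            × closes — contains both q and ~q.
          branch 1.2.2 (add ~q, (q -> ~q)):
            (~p | ~r): β-rule — branch into ~p  //  ~r.
              branch 1.2.2.1 (add ~p):
                × closes — contains both p and ~p.
              branch 1.2.2.2 (add ~r):
                (p <-> ~s): β-rule — branch into p, ~s  //  ~p, ~~s.
                  branch 1.2.2.2.1 (add p, ~s):
                    (q -> ~q): β-rule — branch into ~q  //  ~q.
                      branch 1.2.2.2.1.1 (add ~q):
                        ○ open, literals {p=1, q=0, r=0, s=0}.
                      branch 1.2.2.2.1.2 (add ~q):
                        ○ open, literals {p=1, q=0, r=0, s=0}.
                  branch 1.2.2.2.2 (add ~p, ~~s):
                    × closes — contains both p and ~p.
  branch 2 (add ~(~p | ~r), ~~q):
    ~(~p | ~r): α-rule — add ~~p, ~~r.
    (p | (p <-> ~s)): β-rule — branch into p  //  (p <-> ~s).
      branch 2.1 (add p):
        ~(q <-> (q -> ~q)): β-rule — branch into q, ~(q -> ~q)  //  ~q, (q -> ~q).
          branch 2.1.1 (add q, ~(q -> ~q)):
            ~(q -> ~q): α-rule — add q, ~~q.
            ○ open, literals {p=1, q=1, r=1}.
          branch 2.1.2 (add ~q, (q -> ~q)):
            × closes — contains both q and ~q.
      branch 2.2 (add (p <-> ~s)):
        ~(q <-> (q -> ~q)): β-rule — branch into q, ~(q -> ~q)  //  ~q, (q -> ~q).
          branch 2.2.1 (add q, ~(q -> ~q)):
            ~(q -> ~q): α-rule — add q, ~~q.
            (p <-> ~s): β-rule — branch into p, ~s  //  ~p, ~~s.
              branch 2.2.1.1 (add p, ~s):
                ○ open, literals {p=1, q=1, r=1, s=0}.
              branch 2.2.1.2 (add ~p, ~~s):
                × closes — contains both p and ~p.
          branch 2.2.2 (add ~q, (q -> ~q)):
            × closes — contains both q and ~q.
8 branches closed, 6 open.
An open branch gives a countermodel: p=1, q=0, r=0 (unmentioned atoms arbitrary); the premises hold there but the conclusion fails.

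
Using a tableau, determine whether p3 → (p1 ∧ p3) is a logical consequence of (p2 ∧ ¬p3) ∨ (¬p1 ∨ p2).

Initial set: {T ((p2 ∧ ¬p3) ∨ (¬p1 ∨ p2)); F (p3 → (p1 ∧ p3))}.
F (p3 → (p1 ∧ p3)): α-rule — add T p3, F (p1 ∧ p3).
T ((p2 ∧ ¬p3) ∨ (¬p1 ∨ p2)): β-rule — branch into T (p2 ∧ ¬p3)  //  T (¬p1 ∨ p2).
  branch 1 (add T (p2 ∧ ¬p3)):
    T (p2 ∧ ¬p3): α-rule — add T p2, T ¬p3.
    × closes — contains both p3 and ¬p3.
  branch 2 (add T (¬p1 ∨ p2)):
    F (p1 ∧ p3): β-rule — branch into F p1  //  F p3.
      branch 2.1 (add F p1):
        T (¬p1 ∨ p2): β-rule — branch into T ¬p1  //  T p2.
          branch 2.1.1 (add T ¬p1):
            ○ open, literals {p1=F, p3=T}.
          branch 2.1.2 (add T p2):
            ○ open, literals {p1=F, p2=T, p3=T}.
      branch 2.2 (add F p3):
        × closes — contains both p3 and ¬p3.
2 branches closed, 2 open.
An open branch gives a countermodel: p1=F, p3=T (unmentioned atoms arbitrary); the premises hold there but the conclusion fails.

No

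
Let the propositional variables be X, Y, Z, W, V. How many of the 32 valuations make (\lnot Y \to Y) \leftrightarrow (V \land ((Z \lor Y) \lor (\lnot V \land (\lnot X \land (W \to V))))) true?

Initial set: {((\lnot Y \to Y) \leftrightarrow (V \land ((Z \lor Y) \lor (\lnot V \land (\lnot X \land (W \to V))))))}.
((\lnot Y \to Y) \leftrightarrow (V \land ((Z \lor Y) \lor (\lnot V \land (\lnot X \land (W \to V)))))): β-rule — branch into (\lnot Y \to Y), (V \land ((Z \lor Y) \lor (\lnot V \land (\lnot X \land (W \to V)))))  //  \lnot (\lnot Y \to Y), \lnot (V \land ((Z \lor Y) \lor (\lnot V \land (\lnot X \land (W \to V))))).
  branch 1 (add (\lnot Y \to Y), (V \land ((Z \lor Y) \lor (\lnot V \land (\lnot X \land (W \to V)))))):
    (V \land ((Z \lor Y) \lor (\lnot V \land (\lnot X \land (W \to V))))): α-rule — add V, ((Z \lor Y) \lor (\lnot V \land (\lnot X \land (W \to V)))).
    (\lnot Y \to Y): β-rule — branch into \lnot \lnot Y  //  Y.
      branch 1.1 (add \lnot \lnot Y):
        ((Z \lor Y) \lor (\lnot V \land (\lnot X \land (W \to V)))): β-rule — branch into (Z \lor Y)  //  (\lnot V \land (\lnot X \land (W \to V))).
          branch 1.1.1 (add (Z \lor Y)):
            (Z \lor Y): β-rule — branch into Z  //  Y.
              branch 1.1.1.1 (add Z):
                ○ open, literals {V=true, Y=true, Z=true}.
              branch 1.1.1.2 (add Y):
                ○ open, literals {V=true, Y=true}.
          branch 1.1.2 (add (\lnot V \land (\lnot X \land (W \to V)))):
            (\lnot V \land (\lnot X \land (W \to V))): α-rule — add \lnot V, (\lnot X \land (W \to V)).
            × closes — contains both V and \lnot V.
      branch 1.2 (add Y):
        ((Z \lor Y) \lor (\lnot V \land (\lnot X \land (W \to V)))): β-rule — branch into (Z \lor Y)  //  (\lnot V \land (\lnot X \land (W \to V))).
          branch 1.2.1 (add (Z \lor Y)):
            (Z \lor Y): β-rule — branch into Z  //  Y.
              branch 1.2.1.1 (add Z):
                ○ open, literals {V=true, Y=true, Z=true}.
              branch 1.2.1.2 (add Y):
                ○ open, literals {V=true, Y=true}.
          branch 1.2.2 (add (\lnot V \land (\lnot X \land (W \to V)))):
            (\lnot V \land (\lnot X \land (W \to V))): α-rule — add \lnot V, (\lnot X \land (W \to V)).
            × closes — contains both V and \lnot V.
  branch 2 (add \lnot (\lnot Y \to Y), \lnot (V \land ((Z \lor Y) \lor (\lnot V \land (\lnot X \land (W \to V)))))):
    \lnot (\lnot Y \to Y): α-rule — add \lnot Y, \lnot Y.
    \lnot (V \land ((Z \lor Y) \lor (\lnot V \land (\lnot X \land (W \to V))))): β-rule — branch into \lnot V  //  \lnot ((Z \lor Y) \lor (\lnot V \land (\lnot X \land (W \to V)))).
      branch 2.1 (add \lnot V):
        ○ open, literals {V=false, Y=false}.
      branch 2.2 (add \lnot ((Z \lor Y) \lor (\lnot V \land (\lnot X \land (W \to V))))):
        \lnot ((Z \lor Y) \lor (\lnot V \land (\lnot X \land (W \to V)))): α-rule — add \lnot (Z \lor Y), \lnot (\lnot V \land (\lnot X \land (W \to V))).
        \lnot (Z \lor Y): α-rule — add \lnot Z, \lnot Y.
        \lnot (\lnot V \land (\lnot X \land (W \to V))): β-rule — branch into \lnot \lnot V  //  \lnot (\lnot X \land (W \to V)).
          branch 2.2.1 (add \lnot \lnot V):
            ○ open, literals {V=true, Y=false, Z=false}.
          branch 2.2.2 (add \lnot (\lnot X \land (W \to V))):
            \lnot (\lnot X \land (W \to V)): β-rule — branch into \lnot \lnot X  //  \lnot (W \to V).
              branch 2.2.2.1 (add \lnot \lnot X):
                ○ open, literals {X=true, Y=false, Z=false}.
              branch 2.2.2.2 (add \lnot (W \to V)):
                \lnot (W \to V): α-rule — add W, \lnot V.
                ○ open, literals {V=false, W=true, Y=false, Z=false}.
2 branches closed, 8 open.
Each open branch fixes some atoms; the unmentioned ones are free. Counting distinct full assignments: branch {V=true, Y=true, Z=true} (X, W) contributes 4 new; branch {V=true, Y=true} (X, Z, W) contributes 4 new; branch {V=true, Y=true, Z=true} (X, W) contributes 0 new; branch {V=true, Y=true} (X, Z, W) contributes 0 new; branch {V=false, Y=false} (X, Z, W) contributes 8 new; branch {V=true, Y=false, Z=false} (X, W) contributes 4 new; branch {X=true, Y=false, Z=false} (W, V) contributes 0 new; branch {V=false, W=true, Y=false, Z=false} (X) contributes 0 new. Total: 20.

20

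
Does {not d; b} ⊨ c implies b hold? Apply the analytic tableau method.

Yes

Initial set: {not d; b; not (c implies b)}.
not (c implies b): α-rule — add c, not b.
× closes — contains both b and not b.
All 1 branch closes.
Every branch closed, so the premises entail the conclusion.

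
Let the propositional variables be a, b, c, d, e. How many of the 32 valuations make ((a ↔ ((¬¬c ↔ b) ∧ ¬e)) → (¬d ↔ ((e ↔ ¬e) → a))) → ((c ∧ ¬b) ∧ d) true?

Initial set: {T (((a ↔ ((¬¬c ↔ b) ∧ ¬e)) → (¬d ↔ ((e ↔ ¬e) → a))) → ((c ∧ ¬b) ∧ d))}.
T (((a ↔ ((¬¬c ↔ b) ∧ ¬e)) → (¬d ↔ ((e ↔ ¬e) → a))) → ((c ∧ ¬b) ∧ d)): β-rule — branch into F ((a ↔ ((¬¬c ↔ b) ∧ ¬e)) → (¬d ↔ ((e ↔ ¬e) → a)))  //  T ((c ∧ ¬b) ∧ d).
  branch 1 (add F ((a ↔ ((¬¬c ↔ b) ∧ ¬e)) → (¬d ↔ ((e ↔ ¬e) → a)))):
    F ((a ↔ ((¬¬c ↔ b) ∧ ¬e)) → (¬d ↔ ((e ↔ ¬e) → a))): α-rule — add T (a ↔ ((¬¬c ↔ b) ∧ ¬e)), F (¬d ↔ ((e ↔ ¬e) → a)).
    T (a ↔ ((¬¬c ↔ b) ∧ ¬e)): β-rule — branch into T a, T ((¬¬c ↔ b) ∧ ¬e)  //  F a, F ((¬¬c ↔ b) ∧ ¬e).
      branch 1.1 (add T a, T ((¬¬c ↔ b) ∧ ¬e)):
        T ((¬¬c ↔ b) ∧ ¬e): α-rule — add T (¬¬c ↔ b), T ¬e.
        F (¬d ↔ ((e ↔ ¬e) → a)): β-rule — branch into T ¬d, F ((e ↔ ¬e) → a)  //  F ¬d, T ((e ↔ ¬e) → a).
          branch 1.1.1 (add T ¬d, F ((e ↔ ¬e) → a)):
            F ((e ↔ ¬e) → a): α-rule — add T (e ↔ ¬e), F a.
            × closes — contains both a and ¬a.
          branch 1.1.2 (add F ¬d, T ((e ↔ ¬e) → a)):
            T (¬¬c ↔ b): β-rule — branch into T ¬¬c, T b  //  F ¬¬c, F b.
              branch 1.1.2.1 (add T ¬¬c, T b):
                T ¬¬c: drop double negation, giving T c.
                T ((e ↔ ¬e) → a): β-rule — branch into F (e ↔ ¬e)  //  T a.
                  branch 1.1.2.1.1 (add F (e ↔ ¬e)):
                    F (e ↔ ¬e): β-rule — branch into T e, F ¬e  //  F e, T ¬e.
                      branch 1.1.2.1.1.1 (add T e, F ¬e):
                        × closes — contains both e and ¬e.
                      branch 1.1.2.1.1.2 (add F e, T ¬e):
                        ○ open, literals {a=1, b=1, c=1, d=1, e=0}.
                  branch 1.1.2.1.2 (add T a):
                    ○ open, literals {a=1, b=1, c=1, d=1, e=0}.
              branch 1.1.2.2 (add F ¬¬c, F b):
                F ¬¬c: drop double negation, giving F c.
                T ((e ↔ ¬e) → a): β-rule — branch into F (e ↔ ¬e)  //  T a.
                  branch 1.1.2.2.1 (add F (e ↔ ¬e)):
                    F (e ↔ ¬e): β-rule — branch into T e, F ¬e  //  F e, T ¬e.
                      branch 1.1.2.2.1.1 (add T e, F ¬e):
                        × closes — contains both e and ¬e.
                      branch 1.1.2.2.1.2 (add F e, T ¬e):
                        ○ open, literals {a=1, b=0, c=0, d=1, e=0}.
                  branch 1.1.2.2.2 (add T a):
                    ○ open, literals {a=1, b=0, c=0, d=1, e=0}.
      branch 1.2 (add F a, F ((¬¬c ↔ b) ∧ ¬e)):
        F (¬d ↔ ((e ↔ ¬e) → a)): β-rule — branch into T ¬d, F ((e ↔ ¬e) → a)  //  F ¬d, T ((e ↔ ¬e) → a).
          branch 1.2.1 (add T ¬d, F ((e ↔ ¬e) → a)):
            F ((e ↔ ¬e) → a): α-rule — add T (e ↔ ¬e), F a.
            F ((¬¬c ↔ b) ∧ ¬e): β-rule — branch into F (¬¬c ↔ b)  //  F ¬e.
              branch 1.2.1.1 (add F (¬¬c ↔ b)):
                T (e ↔ ¬e): β-rule — branch into T e, T ¬e  //  F e, F ¬e.
                  branch 1.2.1.1.1 (add T e, T ¬e):
                    × closes — contains both e and ¬e.
                  branch 1.2.1.1.2 (add F e, F ¬e):
                    × closes — contains both e and ¬e.
              branch 1.2.1.2 (add F ¬e):
                T (e ↔ ¬e): β-rule — branch into T e, T ¬e  //  F e, F ¬e.
                  branch 1.2.1.2.1 (add T e, T ¬e):
                    × closes — contains both e and ¬e.
                  branch 1.2.1.2.2 (add F e, F ¬e):
                    × closes — contains both e and ¬e.
          branch 1.2.2 (add F ¬d, T ((e ↔ ¬e) → a)):
            F ((¬¬c ↔ b) ∧ ¬e): β-rule — branch into F (¬¬c ↔ b)  //  F ¬e.
              branch 1.2.2.1 (add F (¬¬c ↔ b)):
                T ((e ↔ ¬e) → a): β-rule — branch into F (e ↔ ¬e)  //  T a.
                  branch 1.2.2.1.1 (add F (e ↔ ¬e)):
                    F (¬¬c ↔ b): β-rule — branch into T ¬¬c, F b  //  F ¬¬c, T b.
                      branch 1.2.2.1.1.1 (add T ¬¬c, F b):
                        T ¬¬c: drop double negation, giving T c.
                        F (e ↔ ¬e): β-rule — branch into T e, F ¬e  //  F e, T ¬e.
                          branch 1.2.2.1.1.1.1 (add T e, F ¬e):
                            ○ open, literals {a=0, b=0, c=1, d=1, e=1}.
                          branch 1.2.2.1.1.1.2 (add F e, T ¬e):
                            ○ open, literals {a=0, b=0, c=1, d=1, e=0}.
                      branch 1.2.2.1.1.2 (add F ¬¬c, T b):
                        F ¬¬c: drop double negation, giving F c.
                        F (e ↔ ¬e): β-rule — branch into T e, F ¬e  //  F e, T ¬e.
                          branch 1.2.2.1.1.2.1 (add T e, F ¬e):
                            ○ open, literals {a=0, b=1, c=0, d=1, e=1}.
                          branch 1.2.2.1.1.2.2 (add F e, T ¬e):
                            ○ open, literals {a=0, b=1, c=0, d=1, e=0}.
                  branch 1.2.2.1.2 (add T a):
                    × closes — contains both a and ¬a.
              branch 1.2.2.2 (add F ¬e):
                T ((e ↔ ¬e) → a): β-rule — branch into F (e ↔ ¬e)  //  T a.
                  branch 1.2.2.2.1 (add F (e ↔ ¬e)):
                    F (e ↔ ¬e): β-rule — branch into T e, F ¬e  //  F e, T ¬e.
                      branch 1.2.2.2.1.1 (add T e, F ¬e):
                        ○ open, literals {a=0, d=1, e=1}.
                      branch 1.2.2.2.1.2 (add F e, T ¬e):
                        × closes — contains both e and ¬e.
                  branch 1.2.2.2.2 (add T a):
                    × closes — contains both a and ¬a.
  branch 2 (add T ((c ∧ ¬b) ∧ d)):
    T ((c ∧ ¬b) ∧ d): α-rule — add T (c ∧ ¬b), T d.
    T (c ∧ ¬b): α-rule — add T c, T ¬b.
    ○ open, literals {b=0, c=1, d=1}.
10 branches closed, 10 open.
Each open branch fixes some atoms; the unmentioned ones are free. Counting distinct full assignments: branch {a=1, b=1, c=1, d=1, e=0} (none free) contributes 1 new; branch {a=1, b=1, c=1, d=1, e=0} (none free) contributes 0 new; branch {a=1, b=0, c=0, d=1, e=0} (none free) contributes 1 new; branch {a=1, b=0, c=0, d=1, e=0} (none free) contributes 0 new; branch {a=0, b=0, c=1, d=1, e=1} (none free) contributes 1 new; branch {a=0, b=0, c=1, d=1, e=0} (none free) contributes 1 new; branch {a=0, b=1, c=0, d=1, e=1} (none free) contributes 1 new; branch {a=0, b=1, c=0, d=1, e=0} (none free) contributes 1 new; branch {a=0, d=1, e=1} (b, c) contributes 2 new; branch {b=0, c=1, d=1} (a, e) contributes 2 new. Total: 10.

10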